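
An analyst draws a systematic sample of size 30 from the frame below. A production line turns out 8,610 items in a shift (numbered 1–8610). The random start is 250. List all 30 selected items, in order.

k = N/n = 8610/30 = 287
item 1: 250
item 2: 250 + 287 = 537
item 3: 537 + 287 = 824
item 4: 824 + 287 = 1111
item 5: 1111 + 287 = 1398
item 6: 1398 + 287 = 1685
item 7: 1685 + 287 = 1972
item 8: 1972 + 287 = 2259
item 9: 2259 + 287 = 2546
item 10: 2546 + 287 = 2833
item 11: 2833 + 287 = 3120
item 12: 3120 + 287 = 3407
item 13: 3407 + 287 = 3694
item 14: 3694 + 287 = 3981
item 15: 3981 + 287 = 4268
item 16: 4268 + 287 = 4555
item 17: 4555 + 287 = 4842
item 18: 4842 + 287 = 5129
item 19: 5129 + 287 = 5416
item 20: 5416 + 287 = 5703
item 21: 5703 + 287 = 5990
item 22: 5990 + 287 = 6277
item 23: 6277 + 287 = 6564
item 24: 6564 + 287 = 6851
item 25: 6851 + 287 = 7138
item 26: 7138 + 287 = 7425
item 27: 7425 + 287 = 7712
item 28: 7712 + 287 = 7999
item 29: 7999 + 287 = 8286
item 30: 8286 + 287 = 8573

250, 537, 824, 1111, 1398, 1685, 1972, 2259, 2546, 2833, 3120, 3407, 3694, 3981, 4268, 4555, 4842, 5129, 5416, 5703, 5990, 6277, 6564, 6851, 7138, 7425, 7712, 7999, 8286, 8573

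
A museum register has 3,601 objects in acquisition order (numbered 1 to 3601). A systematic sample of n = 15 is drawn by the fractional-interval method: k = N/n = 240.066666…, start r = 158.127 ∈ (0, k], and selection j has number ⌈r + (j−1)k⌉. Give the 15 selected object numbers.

159, 399, 639, 879, 1119, 1359, 1599, 1839, 2079, 2319, 2559, 2799, 3039, 3279, 3520

j=1: r + 0k = 158.127 → ⌈·⌉ = 159
j=2: r + 1k = 398.193666… → ⌈·⌉ = 399
j=3: r + 2k = 638.260333… → ⌈·⌉ = 639
j=4: r + 3k = 878.327 → ⌈·⌉ = 879
j=5: r + 4k = 1118.393666… → ⌈·⌉ = 1119
j=6: r + 5k = 1358.460333… → ⌈·⌉ = 1359
j=7: r + 6k = 1598.527 → ⌈·⌉ = 1599
j=8: r + 7k = 1838.593666… → ⌈·⌉ = 1839
j=9: r + 8k = 2078.660333… → ⌈·⌉ = 2079
j=10: r + 9k = 2318.727 → ⌈·⌉ = 2319
j=11: r + 10k = 2558.793666… → ⌈·⌉ = 2559
j=12: r + 11k = 2798.860333… → ⌈·⌉ = 2799
j=13: r + 12k = 3038.927 → ⌈·⌉ = 3039
j=14: r + 13k = 3278.993666… → ⌈·⌉ = 3279
j=15: r + 14k = 3519.060333… → ⌈·⌉ = 3520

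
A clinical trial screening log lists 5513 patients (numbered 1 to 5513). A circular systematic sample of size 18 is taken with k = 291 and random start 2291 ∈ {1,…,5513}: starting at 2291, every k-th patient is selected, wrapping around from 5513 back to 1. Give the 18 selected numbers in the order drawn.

2291, 2582, 2873, 3164, 3455, 3746, 4037, 4328, 4619, 4910, 5201, 5492, 270, 561, 852, 1143, 1434, 1725

Selection 1: 2291
Selection 2: 2291 + 291 = 2582
Selection 3: 2582 + 291 = 2873
Selection 4: 2873 + 291 = 3164
Selection 5: 3164 + 291 = 3455
Selection 6: 3455 + 291 = 3746
Selection 7: 3746 + 291 = 4037
Selection 8: 4037 + 291 = 4328
Selection 9: 4328 + 291 = 4619
Selection 10: 4619 + 291 = 4910
Selection 11: 4910 + 291 = 5201
Selection 12: 5201 + 291 = 5492
Selection 13: 5492 + 291 = 5783 → 5783 − 5513 = 270
Selection 14: 270 + 291 = 561
Selection 15: 561 + 291 = 852
Selection 16: 852 + 291 = 1143
Selection 17: 1143 + 291 = 1434
Selection 18: 1434 + 291 = 1725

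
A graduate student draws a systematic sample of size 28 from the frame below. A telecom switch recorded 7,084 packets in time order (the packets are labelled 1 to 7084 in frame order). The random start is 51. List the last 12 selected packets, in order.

4099, 4352, 4605, 4858, 5111, 5364, 5617, 5870, 6123, 6376, 6629, 6882

k = N/n = 7084/28 = 253
17th selection = 51 + 16×253 = 4099
18th: 4099 + 253 = 4352
19th: 4352 + 253 = 4605
20th: 4605 + 253 = 4858
21st: 4858 + 253 = 5111
22nd: 5111 + 253 = 5364
23rd: 5364 + 253 = 5617
24th: 5617 + 253 = 5870
25th: 5870 + 253 = 6123
26th: 6123 + 253 = 6376
27th: 6376 + 253 = 6629
28th: 6629 + 253 = 6882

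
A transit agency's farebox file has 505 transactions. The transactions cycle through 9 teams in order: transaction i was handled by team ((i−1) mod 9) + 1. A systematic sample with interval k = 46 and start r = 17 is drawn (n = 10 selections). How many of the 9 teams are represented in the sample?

9

Consecutive selections differ by k = 46, so their team numbers differ by 46 mod 9 = 1.
gcd(46, 9) = 1, so the sample visits 9/1 = 9 distinct residues mod 9.
Start 17 is team 8; the teams hit are 1, 2, 3, 4, 5, 6, 7, 8, 9.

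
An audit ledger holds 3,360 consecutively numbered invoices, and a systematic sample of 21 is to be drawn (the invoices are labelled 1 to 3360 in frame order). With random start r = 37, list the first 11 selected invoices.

k = N/n = 3360/21 = 160
invoice 1: 37
invoice 2: 37 + 160 = 197
invoice 3: 197 + 160 = 357
invoice 4: 357 + 160 = 517
invoice 5: 517 + 160 = 677
invoice 6: 677 + 160 = 837
invoice 7: 837 + 160 = 997
invoice 8: 997 + 160 = 1157
invoice 9: 1157 + 160 = 1317
invoice 10: 1317 + 160 = 1477
invoice 11: 1477 + 160 = 1637

37, 197, 357, 517, 677, 837, 997, 1157, 1317, 1477, 1637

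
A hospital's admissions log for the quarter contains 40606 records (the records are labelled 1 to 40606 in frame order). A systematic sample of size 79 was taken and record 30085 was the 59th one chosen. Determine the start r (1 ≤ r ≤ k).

273

k = 40606/79 = 514
r = 30085 − (59−1)×514 = 30085 − 29812 = 273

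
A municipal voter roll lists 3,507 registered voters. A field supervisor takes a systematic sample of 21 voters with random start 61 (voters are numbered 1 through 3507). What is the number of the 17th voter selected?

k = 3507/21 = 167
17th selection = r + (17−1)·k = 61 + 16×167 = 61 + 2672 = 2733

2733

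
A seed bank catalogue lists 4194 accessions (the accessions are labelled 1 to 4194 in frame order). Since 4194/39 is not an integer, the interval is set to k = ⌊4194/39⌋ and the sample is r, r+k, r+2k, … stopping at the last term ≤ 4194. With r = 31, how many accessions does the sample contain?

39

k = ⌊4194/39⌋ = 107
Achieved size = ⌊(4194 − 31)/107⌋ + 1 = ⌊4163/107⌋ + 1 = 38 + 1 = 39
(last selection: 31 + 38×107 = 4097 ≤ 4194; next would be 4204 > 4194)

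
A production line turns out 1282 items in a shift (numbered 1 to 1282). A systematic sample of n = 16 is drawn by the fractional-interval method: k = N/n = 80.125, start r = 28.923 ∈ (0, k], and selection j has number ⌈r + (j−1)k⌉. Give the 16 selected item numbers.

j=1: r + 0k = 28.923 → ⌈·⌉ = 29
j=2: r + 1k = 109.048 → ⌈·⌉ = 110
j=3: r + 2k = 189.173 → ⌈·⌉ = 190
j=4: r + 3k = 269.298 → ⌈·⌉ = 270
j=5: r + 4k = 349.423 → ⌈·⌉ = 350
j=6: r + 5k = 429.548 → ⌈·⌉ = 430
j=7: r + 6k = 509.673 → ⌈·⌉ = 510
j=8: r + 7k = 589.798 → ⌈·⌉ = 590
j=9: r + 8k = 669.923 → ⌈·⌉ = 670
j=10: r + 9k = 750.048 → ⌈·⌉ = 751
j=11: r + 10k = 830.173 → ⌈·⌉ = 831
j=12: r + 11k = 910.298 → ⌈·⌉ = 911
j=13: r + 12k = 990.423 → ⌈·⌉ = 991
j=14: r + 13k = 1070.548 → ⌈·⌉ = 1071
j=15: r + 14k = 1150.673 → ⌈·⌉ = 1151
j=16: r + 15k = 1230.798 → ⌈·⌉ = 1231

29, 110, 190, 270, 350, 430, 510, 590, 670, 751, 831, 911, 991, 1071, 1151, 1231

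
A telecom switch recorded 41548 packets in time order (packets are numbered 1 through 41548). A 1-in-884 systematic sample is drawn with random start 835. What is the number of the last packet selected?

k = 884
47th selection = r + (47−1)·k = 835 + 46×884 = 835 + 40664 = 41499

41499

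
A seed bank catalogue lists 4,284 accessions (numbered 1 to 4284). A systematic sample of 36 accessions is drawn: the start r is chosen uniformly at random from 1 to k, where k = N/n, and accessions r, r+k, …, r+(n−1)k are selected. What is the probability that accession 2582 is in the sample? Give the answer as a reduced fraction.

k = 4284/36 = 119.
Accession 2582 is selected iff r ≡ 2582 (mod 119); exactly one such r in {1,…,119}.
Inclusion probability = 1/119.

1/119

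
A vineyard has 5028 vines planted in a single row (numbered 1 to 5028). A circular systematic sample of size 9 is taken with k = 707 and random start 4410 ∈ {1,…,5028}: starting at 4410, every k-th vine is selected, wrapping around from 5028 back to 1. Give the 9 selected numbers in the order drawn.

Selection 1: 4410
Selection 2: 4410 + 707 = 5117 → 5117 − 5028 = 89
Selection 3: 89 + 707 = 796
Selection 4: 796 + 707 = 1503
Selection 5: 1503 + 707 = 2210
Selection 6: 2210 + 707 = 2917
Selection 7: 2917 + 707 = 3624
Selection 8: 3624 + 707 = 4331
Selection 9: 4331 + 707 = 5038 → 5038 − 5028 = 10

4410, 89, 796, 1503, 2210, 2917, 3624, 4331, 10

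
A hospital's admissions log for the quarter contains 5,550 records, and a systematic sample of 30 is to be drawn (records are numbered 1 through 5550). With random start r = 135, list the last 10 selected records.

k = N/n = 5550/30 = 185
21st selection = 135 + 20×185 = 3835
22nd: 3835 + 185 = 4020
23rd: 4020 + 185 = 4205
24th: 4205 + 185 = 4390
25th: 4390 + 185 = 4575
26th: 4575 + 185 = 4760
27th: 4760 + 185 = 4945
28th: 4945 + 185 = 5130
29th: 5130 + 185 = 5315
30th: 5315 + 185 = 5500

3835, 4020, 4205, 4390, 4575, 4760, 4945, 5130, 5315, 5500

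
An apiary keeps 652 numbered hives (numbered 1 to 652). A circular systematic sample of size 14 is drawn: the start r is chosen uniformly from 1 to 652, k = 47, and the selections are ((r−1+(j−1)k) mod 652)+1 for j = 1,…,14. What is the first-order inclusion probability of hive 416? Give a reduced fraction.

For each position j, as r ranges over 1…652 the j-th selection hits every hive exactly once, so hive 416 is selected for exactly 14 of the 652 starts.
Inclusion probability = 14/652 = 7/326.

7/326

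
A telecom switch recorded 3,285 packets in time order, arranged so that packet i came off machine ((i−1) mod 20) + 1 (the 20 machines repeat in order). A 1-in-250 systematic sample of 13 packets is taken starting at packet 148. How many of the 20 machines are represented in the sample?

2

Consecutive selections differ by k = 250, so their machine numbers differ by 250 mod 20 = 10.
gcd(250, 20) = 10, so the sample visits 20/10 = 2 distinct residues mod 20.
Start 148 is machine 8; the machines hit are 8, 18.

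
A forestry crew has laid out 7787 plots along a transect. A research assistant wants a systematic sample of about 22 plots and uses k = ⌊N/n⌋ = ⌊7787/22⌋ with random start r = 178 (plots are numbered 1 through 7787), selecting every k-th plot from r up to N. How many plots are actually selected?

22

k = ⌊7787/22⌋ = 353
Achieved size = ⌊(7787 − 178)/353⌋ + 1 = ⌊7609/353⌋ + 1 = 21 + 1 = 22
(last selection: 178 + 21×353 = 7591 ≤ 7787; next would be 7944 > 7787)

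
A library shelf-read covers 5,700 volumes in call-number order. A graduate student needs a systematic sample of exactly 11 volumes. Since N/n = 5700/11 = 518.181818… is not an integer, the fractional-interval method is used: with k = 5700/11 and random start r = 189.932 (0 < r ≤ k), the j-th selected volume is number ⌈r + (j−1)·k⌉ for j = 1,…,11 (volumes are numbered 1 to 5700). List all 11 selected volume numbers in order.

j=1: r + 0k = 189.932 → ⌈·⌉ = 190
j=2: r + 1k = 708.113818… → ⌈·⌉ = 709
j=3: r + 2k = 1226.295636… → ⌈·⌉ = 1227
j=4: r + 3k = 1744.477454… → ⌈·⌉ = 1745
j=5: r + 4k = 2262.659272… → ⌈·⌉ = 2263
j=6: r + 5k = 2780.841090… → ⌈·⌉ = 2781
j=7: r + 6k = 3299.022909… → ⌈·⌉ = 3300
j=8: r + 7k = 3817.204727… → ⌈·⌉ = 3818
j=9: r + 8k = 4335.386545… → ⌈·⌉ = 4336
j=10: r + 9k = 4853.568363… → ⌈·⌉ = 4854
j=11: r + 10k = 5371.750181… → ⌈·⌉ = 5372

190, 709, 1227, 1745, 2263, 2781, 3300, 3818, 4336, 4854, 5372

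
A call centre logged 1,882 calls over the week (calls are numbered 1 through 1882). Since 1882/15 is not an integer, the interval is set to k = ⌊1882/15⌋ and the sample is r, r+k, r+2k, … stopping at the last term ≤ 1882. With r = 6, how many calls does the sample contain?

k = ⌊1882/15⌋ = 125
Achieved size = ⌊(1882 − 6)/125⌋ + 1 = ⌊1876/125⌋ + 1 = 15 + 1 = 16
(last selection: 6 + 15×125 = 1881 ≤ 1882; next would be 2006 > 1882)

16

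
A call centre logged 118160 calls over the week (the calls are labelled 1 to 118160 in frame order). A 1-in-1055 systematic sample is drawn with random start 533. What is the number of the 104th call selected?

109198

k = 1055
104th selection = r + (104−1)·k = 533 + 103×1055 = 533 + 108665 = 109198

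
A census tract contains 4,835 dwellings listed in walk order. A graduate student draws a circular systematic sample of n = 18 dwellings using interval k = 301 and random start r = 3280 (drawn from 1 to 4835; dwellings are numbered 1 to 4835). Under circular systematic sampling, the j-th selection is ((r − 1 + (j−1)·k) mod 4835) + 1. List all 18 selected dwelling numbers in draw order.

Selection 1: 3280
Selection 2: 3280 + 301 = 3581
Selection 3: 3581 + 301 = 3882
Selection 4: 3882 + 301 = 4183
Selection 5: 4183 + 301 = 4484
Selection 6: 4484 + 301 = 4785
Selection 7: 4785 + 301 = 5086 → 5086 − 4835 = 251
Selection 8: 251 + 301 = 552
Selection 9: 552 + 301 = 853
Selection 10: 853 + 301 = 1154
Selection 11: 1154 + 301 = 1455
Selection 12: 1455 + 301 = 1756
Selection 13: 1756 + 301 = 2057
Selection 14: 2057 + 301 = 2358
Selection 15: 2358 + 301 = 2659
Selection 16: 2659 + 301 = 2960
Selection 17: 2960 + 301 = 3261
Selection 18: 3261 + 301 = 3562

3280, 3581, 3882, 4183, 4484, 4785, 251, 552, 853, 1154, 1455, 1756, 2057, 2358, 2659, 2960, 3261, 3562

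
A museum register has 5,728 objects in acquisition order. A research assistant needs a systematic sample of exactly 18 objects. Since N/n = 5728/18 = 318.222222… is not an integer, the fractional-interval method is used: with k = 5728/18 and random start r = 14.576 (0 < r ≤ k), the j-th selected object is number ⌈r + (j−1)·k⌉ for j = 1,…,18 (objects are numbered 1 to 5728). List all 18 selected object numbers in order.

15, 333, 652, 970, 1288, 1606, 1924, 2243, 2561, 2879, 3197, 3516, 3834, 4152, 4470, 4788, 5107, 5425

j=1: r + 0k = 14.576 → ⌈·⌉ = 15
j=2: r + 1k = 332.798222… → ⌈·⌉ = 333
j=3: r + 2k = 651.020444… → ⌈·⌉ = 652
j=4: r + 3k = 969.242666… → ⌈·⌉ = 970
j=5: r + 4k = 1287.464888… → ⌈·⌉ = 1288
j=6: r + 5k = 1605.687111… → ⌈·⌉ = 1606
j=7: r + 6k = 1923.909333… → ⌈·⌉ = 1924
j=8: r + 7k = 2242.131555… → ⌈·⌉ = 2243
j=9: r + 8k = 2560.353777… → ⌈·⌉ = 2561
j=10: r + 9k = 2878.576 → ⌈·⌉ = 2879
j=11: r + 10k = 3196.798222… → ⌈·⌉ = 3197
j=12: r + 11k = 3515.020444… → ⌈·⌉ = 3516
j=13: r + 12k = 3833.242666… → ⌈·⌉ = 3834
j=14: r + 13k = 4151.464888… → ⌈·⌉ = 4152
j=15: r + 14k = 4469.687111… → ⌈·⌉ = 4470
j=16: r + 15k = 4787.909333… → ⌈·⌉ = 4788
j=17: r + 16k = 5106.131555… → ⌈·⌉ = 5107
j=18: r + 17k = 5424.353777… → ⌈·⌉ = 5425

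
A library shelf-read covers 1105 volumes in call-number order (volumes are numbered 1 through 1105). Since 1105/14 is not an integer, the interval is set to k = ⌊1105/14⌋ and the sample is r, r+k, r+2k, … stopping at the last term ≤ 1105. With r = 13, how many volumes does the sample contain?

15

k = ⌊1105/14⌋ = 78
Achieved size = ⌊(1105 − 13)/78⌋ + 1 = ⌊1092/78⌋ + 1 = 14 + 1 = 15
(last selection: 13 + 14×78 = 1105 ≤ 1105; next would be 1183 > 1105)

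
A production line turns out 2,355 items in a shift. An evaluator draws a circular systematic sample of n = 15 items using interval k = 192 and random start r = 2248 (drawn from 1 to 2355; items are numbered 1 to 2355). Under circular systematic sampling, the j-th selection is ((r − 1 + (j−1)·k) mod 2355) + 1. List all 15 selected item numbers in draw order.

2248, 85, 277, 469, 661, 853, 1045, 1237, 1429, 1621, 1813, 2005, 2197, 34, 226

Selection 1: 2248
Selection 2: 2248 + 192 = 2440 → 2440 − 2355 = 85
Selection 3: 85 + 192 = 277
Selection 4: 277 + 192 = 469
Selection 5: 469 + 192 = 661
Selection 6: 661 + 192 = 853
Selection 7: 853 + 192 = 1045
Selection 8: 1045 + 192 = 1237
Selection 9: 1237 + 192 = 1429
Selection 10: 1429 + 192 = 1621
Selection 11: 1621 + 192 = 1813
Selection 12: 1813 + 192 = 2005
Selection 13: 2005 + 192 = 2197
Selection 14: 2197 + 192 = 2389 → 2389 − 2355 = 34
Selection 15: 34 + 192 = 226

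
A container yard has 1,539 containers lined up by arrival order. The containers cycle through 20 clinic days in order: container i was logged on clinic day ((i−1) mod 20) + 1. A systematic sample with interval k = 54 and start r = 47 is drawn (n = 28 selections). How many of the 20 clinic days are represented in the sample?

Consecutive selections differ by k = 54, so their clinic day numbers differ by 54 mod 20 = 14.
gcd(54, 20) = 2, so the sample visits 20/2 = 10 distinct residues mod 20.
Start 47 is clinic day 7; the clinic days hit are 1, 3, 5, 7, 9, 11, 13, 15, 17, 19.

10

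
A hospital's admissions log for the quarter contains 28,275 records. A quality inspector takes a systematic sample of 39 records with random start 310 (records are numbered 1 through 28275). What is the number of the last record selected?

k = 28275/39 = 725
39th selection = r + (39−1)·k = 310 + 38×725 = 310 + 27550 = 27860

27860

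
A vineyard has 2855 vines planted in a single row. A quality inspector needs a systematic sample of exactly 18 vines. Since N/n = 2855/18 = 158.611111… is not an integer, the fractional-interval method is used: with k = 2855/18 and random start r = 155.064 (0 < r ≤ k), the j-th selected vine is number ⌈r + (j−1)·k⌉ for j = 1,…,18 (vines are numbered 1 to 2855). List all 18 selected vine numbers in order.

j=1: r + 0k = 155.064 → ⌈·⌉ = 156
j=2: r + 1k = 313.675111… → ⌈·⌉ = 314
j=3: r + 2k = 472.286222… → ⌈·⌉ = 473
j=4: r + 3k = 630.897333… → ⌈·⌉ = 631
j=5: r + 4k = 789.508444… → ⌈·⌉ = 790
j=6: r + 5k = 948.119555… → ⌈·⌉ = 949
j=7: r + 6k = 1106.730666… → ⌈·⌉ = 1107
j=8: r + 7k = 1265.341777… → ⌈·⌉ = 1266
j=9: r + 8k = 1423.952888… → ⌈·⌉ = 1424
j=10: r + 9k = 1582.564 → ⌈·⌉ = 1583
j=11: r + 10k = 1741.175111… → ⌈·⌉ = 1742
j=12: r + 11k = 1899.786222… → ⌈·⌉ = 1900
j=13: r + 12k = 2058.397333… → ⌈·⌉ = 2059
j=14: r + 13k = 2217.008444… → ⌈·⌉ = 2218
j=15: r + 14k = 2375.619555… → ⌈·⌉ = 2376
j=16: r + 15k = 2534.230666… → ⌈·⌉ = 2535
j=17: r + 16k = 2692.841777… → ⌈·⌉ = 2693
j=18: r + 17k = 2851.452888… → ⌈·⌉ = 2852

156, 314, 473, 631, 790, 949, 1107, 1266, 1424, 1583, 1742, 1900, 2059, 2218, 2376, 2535, 2693, 2852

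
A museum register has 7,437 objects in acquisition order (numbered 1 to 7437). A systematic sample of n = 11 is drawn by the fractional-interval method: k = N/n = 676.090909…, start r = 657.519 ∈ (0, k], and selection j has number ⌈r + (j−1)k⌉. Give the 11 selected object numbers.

658, 1334, 2010, 2686, 3362, 4038, 4715, 5391, 6067, 6743, 7419

j=1: r + 0k = 657.519 → ⌈·⌉ = 658
j=2: r + 1k = 1333.609909… → ⌈·⌉ = 1334
j=3: r + 2k = 2009.700818… → ⌈·⌉ = 2010
j=4: r + 3k = 2685.791727… → ⌈·⌉ = 2686
j=5: r + 4k = 3361.882636… → ⌈·⌉ = 3362
j=6: r + 5k = 4037.973545… → ⌈·⌉ = 4038
j=7: r + 6k = 4714.064454… → ⌈·⌉ = 4715
j=8: r + 7k = 5390.155363… → ⌈·⌉ = 5391
j=9: r + 8k = 6066.246272… → ⌈·⌉ = 6067
j=10: r + 9k = 6742.337181… → ⌈·⌉ = 6743
j=11: r + 10k = 7418.428090… → ⌈·⌉ = 7419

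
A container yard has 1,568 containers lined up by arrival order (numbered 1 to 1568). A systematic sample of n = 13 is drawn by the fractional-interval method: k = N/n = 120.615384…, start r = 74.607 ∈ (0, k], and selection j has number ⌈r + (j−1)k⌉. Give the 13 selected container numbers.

j=1: r + 0k = 74.607 → ⌈·⌉ = 75
j=2: r + 1k = 195.222384… → ⌈·⌉ = 196
j=3: r + 2k = 315.837769… → ⌈·⌉ = 316
j=4: r + 3k = 436.453153… → ⌈·⌉ = 437
j=5: r + 4k = 557.068538… → ⌈·⌉ = 558
j=6: r + 5k = 677.683923… → ⌈·⌉ = 678
j=7: r + 6k = 798.299307… → ⌈·⌉ = 799
j=8: r + 7k = 918.914692… → ⌈·⌉ = 919
j=9: r + 8k = 1039.530076… → ⌈·⌉ = 1040
j=10: r + 9k = 1160.145461… → ⌈·⌉ = 1161
j=11: r + 10k = 1280.760846… → ⌈·⌉ = 1281
j=12: r + 11k = 1401.376230… → ⌈·⌉ = 1402
j=13: r + 12k = 1521.991615… → ⌈·⌉ = 1522

75, 196, 316, 437, 558, 678, 799, 919, 1040, 1161, 1281, 1402, 1522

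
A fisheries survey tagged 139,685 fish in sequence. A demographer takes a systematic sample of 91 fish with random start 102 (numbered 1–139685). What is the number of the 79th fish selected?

k = 139685/91 = 1535
79th selection = r + (79−1)·k = 102 + 78×1535 = 102 + 119730 = 119832

119832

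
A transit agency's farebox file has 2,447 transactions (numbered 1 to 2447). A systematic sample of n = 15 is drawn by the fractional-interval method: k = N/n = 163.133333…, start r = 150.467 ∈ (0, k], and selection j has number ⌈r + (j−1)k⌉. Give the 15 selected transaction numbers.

151, 314, 477, 640, 804, 967, 1130, 1293, 1456, 1619, 1782, 1945, 2109, 2272, 2435

j=1: r + 0k = 150.467 → ⌈·⌉ = 151
j=2: r + 1k = 313.600333… → ⌈·⌉ = 314
j=3: r + 2k = 476.733666… → ⌈·⌉ = 477
j=4: r + 3k = 639.867 → ⌈·⌉ = 640
j=5: r + 4k = 803.000333… → ⌈·⌉ = 804
j=6: r + 5k = 966.133666… → ⌈·⌉ = 967
j=7: r + 6k = 1129.267 → ⌈·⌉ = 1130
j=8: r + 7k = 1292.400333… → ⌈·⌉ = 1293
j=9: r + 8k = 1455.533666… → ⌈·⌉ = 1456
j=10: r + 9k = 1618.667 → ⌈·⌉ = 1619
j=11: r + 10k = 1781.800333… → ⌈·⌉ = 1782
j=12: r + 11k = 1944.933666… → ⌈·⌉ = 1945
j=13: r + 12k = 2108.067 → ⌈·⌉ = 2109
j=14: r + 13k = 2271.200333… → ⌈·⌉ = 2272
j=15: r + 14k = 2434.333666… → ⌈·⌉ = 2435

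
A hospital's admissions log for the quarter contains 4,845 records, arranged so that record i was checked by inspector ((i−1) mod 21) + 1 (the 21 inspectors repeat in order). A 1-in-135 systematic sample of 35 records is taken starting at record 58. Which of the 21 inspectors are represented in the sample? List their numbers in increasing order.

1, 4, 7, 10, 13, 16, 19

Consecutive selections differ by k = 135, so their inspector numbers differ by 135 mod 21 = 9.
gcd(135, 21) = 3, so the sample visits 21/3 = 7 distinct residues mod 21.
Start 58 is inspector 16; the inspectors hit are 1, 4, 7, 10, 13, 16, 19.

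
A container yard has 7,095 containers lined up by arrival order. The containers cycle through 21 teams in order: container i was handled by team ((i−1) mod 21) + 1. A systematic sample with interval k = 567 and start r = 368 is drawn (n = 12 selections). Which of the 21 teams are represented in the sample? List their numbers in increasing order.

Consecutive selections differ by k = 567, so their team numbers differ by 567 mod 21 = 0.
gcd(567, 21) = 21, so the sample visits 21/21 = 1 distinct residues mod 21.
Start 368 is team 11; the teams hit are 11.

11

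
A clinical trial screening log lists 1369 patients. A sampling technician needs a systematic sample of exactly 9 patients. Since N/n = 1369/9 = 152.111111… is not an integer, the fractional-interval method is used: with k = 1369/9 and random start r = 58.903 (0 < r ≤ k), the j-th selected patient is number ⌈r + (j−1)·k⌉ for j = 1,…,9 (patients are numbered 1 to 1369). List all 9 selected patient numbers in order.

59, 212, 364, 516, 668, 820, 972, 1124, 1276

j=1: r + 0k = 58.903 → ⌈·⌉ = 59
j=2: r + 1k = 211.014111… → ⌈·⌉ = 212
j=3: r + 2k = 363.125222… → ⌈·⌉ = 364
j=4: r + 3k = 515.236333… → ⌈·⌉ = 516
j=5: r + 4k = 667.347444… → ⌈·⌉ = 668
j=6: r + 5k = 819.458555… → ⌈·⌉ = 820
j=7: r + 6k = 971.569666… → ⌈·⌉ = 972
j=8: r + 7k = 1123.680777… → ⌈·⌉ = 1124
j=9: r + 8k = 1275.791888… → ⌈·⌉ = 1276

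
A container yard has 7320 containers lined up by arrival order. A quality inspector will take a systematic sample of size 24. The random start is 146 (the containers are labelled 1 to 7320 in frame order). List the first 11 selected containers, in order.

146, 451, 756, 1061, 1366, 1671, 1976, 2281, 2586, 2891, 3196

k = N/n = 7320/24 = 305
container 1: 146
container 2: 146 + 305 = 451
container 3: 451 + 305 = 756
container 4: 756 + 305 = 1061
container 5: 1061 + 305 = 1366
container 6: 1366 + 305 = 1671
container 7: 1671 + 305 = 1976
container 8: 1976 + 305 = 2281
container 9: 2281 + 305 = 2586
container 10: 2586 + 305 = 2891
container 11: 2891 + 305 = 3196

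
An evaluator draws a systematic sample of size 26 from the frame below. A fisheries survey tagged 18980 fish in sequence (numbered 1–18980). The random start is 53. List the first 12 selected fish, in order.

k = N/n = 18980/26 = 730
fish 1: 53
fish 2: 53 + 730 = 783
fish 3: 783 + 730 = 1513
fish 4: 1513 + 730 = 2243
fish 5: 2243 + 730 = 2973
fish 6: 2973 + 730 = 3703
fish 7: 3703 + 730 = 4433
fish 8: 4433 + 730 = 5163
fish 9: 5163 + 730 = 5893
fish 10: 5893 + 730 = 6623
fish 11: 6623 + 730 = 7353
fish 12: 7353 + 730 = 8083

53, 783, 1513, 2243, 2973, 3703, 4433, 5163, 5893, 6623, 7353, 8083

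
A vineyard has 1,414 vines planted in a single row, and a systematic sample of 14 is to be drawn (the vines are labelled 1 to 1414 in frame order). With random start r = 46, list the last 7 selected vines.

753, 854, 955, 1056, 1157, 1258, 1359

k = N/n = 1414/14 = 101
8th selection = 46 + 7×101 = 753
9th: 753 + 101 = 854
10th: 854 + 101 = 955
11th: 955 + 101 = 1056
12th: 1056 + 101 = 1157
13th: 1157 + 101 = 1258
14th: 1258 + 101 = 1359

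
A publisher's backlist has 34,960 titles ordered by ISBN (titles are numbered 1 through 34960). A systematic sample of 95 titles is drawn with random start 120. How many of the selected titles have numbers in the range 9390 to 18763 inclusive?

k = 34960/95 = 368
First selection ≥ 9390: 120 + ⌈(9390−120)/368⌉·368 = 120 + 26×368 = 9688
Last selection ≤ 18763: 120 + ⌊(18763−120)/368⌋·368 = 120 + 50×368 = 18520
Count = 50 − 26 + 1 = 25

25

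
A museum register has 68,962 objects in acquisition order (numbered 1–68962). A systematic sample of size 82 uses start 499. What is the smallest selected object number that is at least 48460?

49277

k = 68962/82 = 841
Steps past start: ⌈(48460 − 499)/841⌉ = ⌈47961/841⌉ = 58
Selected object: 499 + 58×841 = 49277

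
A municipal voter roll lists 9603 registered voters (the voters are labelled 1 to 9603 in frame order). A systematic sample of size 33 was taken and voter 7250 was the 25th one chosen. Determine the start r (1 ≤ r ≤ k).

k = 9603/33 = 291
r = 7250 − (25−1)×291 = 7250 − 6984 = 266

266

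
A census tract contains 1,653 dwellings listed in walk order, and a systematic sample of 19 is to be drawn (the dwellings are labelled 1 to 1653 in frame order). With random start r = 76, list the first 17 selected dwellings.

76, 163, 250, 337, 424, 511, 598, 685, 772, 859, 946, 1033, 1120, 1207, 1294, 1381, 1468

k = N/n = 1653/19 = 87
dwelling 1: 76
dwelling 2: 76 + 87 = 163
dwelling 3: 163 + 87 = 250
dwelling 4: 250 + 87 = 337
dwelling 5: 337 + 87 = 424
dwelling 6: 424 + 87 = 511
dwelling 7: 511 + 87 = 598
dwelling 8: 598 + 87 = 685
dwelling 9: 685 + 87 = 772
dwelling 10: 772 + 87 = 859
dwelling 11: 859 + 87 = 946
dwelling 12: 946 + 87 = 1033
dwelling 13: 1033 + 87 = 1120
dwelling 14: 1120 + 87 = 1207
dwelling 15: 1207 + 87 = 1294
dwelling 16: 1294 + 87 = 1381
dwelling 17: 1381 + 87 = 1468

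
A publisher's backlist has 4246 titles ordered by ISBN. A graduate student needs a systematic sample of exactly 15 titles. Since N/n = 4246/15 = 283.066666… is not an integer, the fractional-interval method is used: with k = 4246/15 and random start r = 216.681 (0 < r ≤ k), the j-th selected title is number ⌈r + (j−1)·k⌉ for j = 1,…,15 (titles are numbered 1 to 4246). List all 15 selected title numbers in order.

217, 500, 783, 1066, 1349, 1633, 1916, 2199, 2482, 2765, 3048, 3331, 3614, 3897, 4180

j=1: r + 0k = 216.681 → ⌈·⌉ = 217
j=2: r + 1k = 499.747666… → ⌈·⌉ = 500
j=3: r + 2k = 782.814333… → ⌈·⌉ = 783
j=4: r + 3k = 1065.881 → ⌈·⌉ = 1066
j=5: r + 4k = 1348.947666… → ⌈·⌉ = 1349
j=6: r + 5k = 1632.014333… → ⌈·⌉ = 1633
j=7: r + 6k = 1915.081 → ⌈·⌉ = 1916
j=8: r + 7k = 2198.147666… → ⌈·⌉ = 2199
j=9: r + 8k = 2481.214333… → ⌈·⌉ = 2482
j=10: r + 9k = 2764.281 → ⌈·⌉ = 2765
j=11: r + 10k = 3047.347666… → ⌈·⌉ = 3048
j=12: r + 11k = 3330.414333… → ⌈·⌉ = 3331
j=13: r + 12k = 3613.481 → ⌈·⌉ = 3614
j=14: r + 13k = 3896.547666… → ⌈·⌉ = 3897
j=15: r + 14k = 4179.614333… → ⌈·⌉ = 4180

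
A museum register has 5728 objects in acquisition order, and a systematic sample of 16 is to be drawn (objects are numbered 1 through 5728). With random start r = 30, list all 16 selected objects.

30, 388, 746, 1104, 1462, 1820, 2178, 2536, 2894, 3252, 3610, 3968, 4326, 4684, 5042, 5400

k = N/n = 5728/16 = 358
object 1: 30
object 2: 30 + 358 = 388
object 3: 388 + 358 = 746
object 4: 746 + 358 = 1104
object 5: 1104 + 358 = 1462
object 6: 1462 + 358 = 1820
object 7: 1820 + 358 = 2178
object 8: 2178 + 358 = 2536
object 9: 2536 + 358 = 2894
object 10: 2894 + 358 = 3252
object 11: 3252 + 358 = 3610
object 12: 3610 + 358 = 3968
object 13: 3968 + 358 = 4326
object 14: 4326 + 358 = 4684
object 15: 4684 + 358 = 5042
object 16: 5042 + 358 = 5400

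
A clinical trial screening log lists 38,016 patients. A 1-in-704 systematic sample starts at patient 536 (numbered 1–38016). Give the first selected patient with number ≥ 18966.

k = 704
Steps past start: ⌈(18966 − 536)/704⌉ = ⌈18430/704⌉ = 27
Selected patient: 536 + 27×704 = 19544

19544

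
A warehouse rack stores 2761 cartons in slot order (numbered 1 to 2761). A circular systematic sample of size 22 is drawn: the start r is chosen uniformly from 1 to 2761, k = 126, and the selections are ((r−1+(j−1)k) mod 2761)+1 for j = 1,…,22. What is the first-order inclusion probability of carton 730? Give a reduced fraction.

2/251

For each position j, as r ranges over 1…2761 the j-th selection hits every carton exactly once, so carton 730 is selected for exactly 22 of the 2761 starts.
Inclusion probability = 22/2761 = 2/251.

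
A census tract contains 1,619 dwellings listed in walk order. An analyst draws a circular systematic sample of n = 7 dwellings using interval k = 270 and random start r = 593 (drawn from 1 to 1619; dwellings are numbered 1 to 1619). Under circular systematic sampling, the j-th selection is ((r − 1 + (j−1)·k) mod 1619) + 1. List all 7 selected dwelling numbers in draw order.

Selection 1: 593
Selection 2: 593 + 270 = 863
Selection 3: 863 + 270 = 1133
Selection 4: 1133 + 270 = 1403
Selection 5: 1403 + 270 = 1673 → 1673 − 1619 = 54
Selection 6: 54 + 270 = 324
Selection 7: 324 + 270 = 594

593, 863, 1133, 1403, 54, 324, 594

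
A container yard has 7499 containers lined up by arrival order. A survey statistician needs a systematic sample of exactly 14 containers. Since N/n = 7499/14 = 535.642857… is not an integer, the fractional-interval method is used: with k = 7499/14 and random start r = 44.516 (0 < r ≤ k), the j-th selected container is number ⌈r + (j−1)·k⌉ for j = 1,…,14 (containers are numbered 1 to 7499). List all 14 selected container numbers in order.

j=1: r + 0k = 44.516 → ⌈·⌉ = 45
j=2: r + 1k = 580.158857… → ⌈·⌉ = 581
j=3: r + 2k = 1115.801714… → ⌈·⌉ = 1116
j=4: r + 3k = 1651.444571… → ⌈·⌉ = 1652
j=5: r + 4k = 2187.087428… → ⌈·⌉ = 2188
j=6: r + 5k = 2722.730285… → ⌈·⌉ = 2723
j=7: r + 6k = 3258.373142… → ⌈·⌉ = 3259
j=8: r + 7k = 3794.016 → ⌈·⌉ = 3795
j=9: r + 8k = 4329.658857… → ⌈·⌉ = 4330
j=10: r + 9k = 4865.301714… → ⌈·⌉ = 4866
j=11: r + 10k = 5400.944571… → ⌈·⌉ = 5401
j=12: r + 11k = 5936.587428… → ⌈·⌉ = 5937
j=13: r + 12k = 6472.230285… → ⌈·⌉ = 6473
j=14: r + 13k = 7007.873142… → ⌈·⌉ = 7008

45, 581, 1116, 1652, 2188, 2723, 3259, 3795, 4330, 4866, 5401, 5937, 6473, 7008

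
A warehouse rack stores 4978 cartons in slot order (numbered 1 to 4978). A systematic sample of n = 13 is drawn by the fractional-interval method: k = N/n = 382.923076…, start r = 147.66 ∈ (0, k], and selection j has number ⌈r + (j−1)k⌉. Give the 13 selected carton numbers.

148, 531, 914, 1297, 1680, 2063, 2446, 2829, 3212, 3594, 3977, 4360, 4743

j=1: r + 0k = 147.66 → ⌈·⌉ = 148
j=2: r + 1k = 530.583076… → ⌈·⌉ = 531
j=3: r + 2k = 913.506153… → ⌈·⌉ = 914
j=4: r + 3k = 1296.429230… → ⌈·⌉ = 1297
j=5: r + 4k = 1679.352307… → ⌈·⌉ = 1680
j=6: r + 5k = 2062.275384… → ⌈·⌉ = 2063
j=7: r + 6k = 2445.198461… → ⌈·⌉ = 2446
j=8: r + 7k = 2828.121538… → ⌈·⌉ = 2829
j=9: r + 8k = 3211.044615… → ⌈·⌉ = 3212
j=10: r + 9k = 3593.967692… → ⌈·⌉ = 3594
j=11: r + 10k = 3976.890769… → ⌈·⌉ = 3977
j=12: r + 11k = 4359.813846… → ⌈·⌉ = 4360
j=13: r + 12k = 4742.736923… → ⌈·⌉ = 4743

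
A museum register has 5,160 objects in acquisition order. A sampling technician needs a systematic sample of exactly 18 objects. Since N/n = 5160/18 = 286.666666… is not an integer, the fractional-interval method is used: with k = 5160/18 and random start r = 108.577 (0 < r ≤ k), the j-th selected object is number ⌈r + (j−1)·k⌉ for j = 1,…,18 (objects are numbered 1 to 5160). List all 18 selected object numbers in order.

j=1: r + 0k = 108.577 → ⌈·⌉ = 109
j=2: r + 1k = 395.243666… → ⌈·⌉ = 396
j=3: r + 2k = 681.910333… → ⌈·⌉ = 682
j=4: r + 3k = 968.577 → ⌈·⌉ = 969
j=5: r + 4k = 1255.243666… → ⌈·⌉ = 1256
j=6: r + 5k = 1541.910333… → ⌈·⌉ = 1542
j=7: r + 6k = 1828.577 → ⌈·⌉ = 1829
j=8: r + 7k = 2115.243666… → ⌈·⌉ = 2116
j=9: r + 8k = 2401.910333… → ⌈·⌉ = 2402
j=10: r + 9k = 2688.577 → ⌈·⌉ = 2689
j=11: r + 10k = 2975.243666… → ⌈·⌉ = 2976
j=12: r + 11k = 3261.910333… → ⌈·⌉ = 3262
j=13: r + 12k = 3548.577 → ⌈·⌉ = 3549
j=14: r + 13k = 3835.243666… → ⌈·⌉ = 3836
j=15: r + 14k = 4121.910333… → ⌈·⌉ = 4122
j=16: r + 15k = 4408.577 → ⌈·⌉ = 4409
j=17: r + 16k = 4695.243666… → ⌈·⌉ = 4696
j=18: r + 17k = 4981.910333… → ⌈·⌉ = 4982

109, 396, 682, 969, 1256, 1542, 1829, 2116, 2402, 2689, 2976, 3262, 3549, 3836, 4122, 4409, 4696, 4982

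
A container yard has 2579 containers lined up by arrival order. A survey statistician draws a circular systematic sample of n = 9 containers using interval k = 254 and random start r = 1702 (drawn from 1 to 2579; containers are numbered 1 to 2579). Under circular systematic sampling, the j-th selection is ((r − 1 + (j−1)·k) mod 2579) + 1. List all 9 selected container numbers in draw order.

Selection 1: 1702
Selection 2: 1702 + 254 = 1956
Selection 3: 1956 + 254 = 2210
Selection 4: 2210 + 254 = 2464
Selection 5: 2464 + 254 = 2718 → 2718 − 2579 = 139
Selection 6: 139 + 254 = 393
Selection 7: 393 + 254 = 647
Selection 8: 647 + 254 = 901
Selection 9: 901 + 254 = 1155

1702, 1956, 2210, 2464, 139, 393, 647, 901, 1155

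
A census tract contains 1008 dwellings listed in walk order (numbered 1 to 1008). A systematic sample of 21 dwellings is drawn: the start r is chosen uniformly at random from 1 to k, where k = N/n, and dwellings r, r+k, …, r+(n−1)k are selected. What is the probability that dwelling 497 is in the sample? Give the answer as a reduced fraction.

1/48

k = 1008/21 = 48.
Dwelling 497 is selected iff r ≡ 497 (mod 48); exactly one such r in {1,…,48}.
Inclusion probability = 1/48.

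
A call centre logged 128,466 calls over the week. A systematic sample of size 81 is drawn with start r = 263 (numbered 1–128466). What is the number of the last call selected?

k = 128466/81 = 1586
81st selection = r + (81−1)·k = 263 + 80×1586 = 263 + 126880 = 127143

127143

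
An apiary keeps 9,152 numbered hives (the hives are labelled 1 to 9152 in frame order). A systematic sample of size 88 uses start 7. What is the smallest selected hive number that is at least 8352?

8431

k = 9152/88 = 104
Steps past start: ⌈(8352 − 7)/104⌉ = ⌈8345/104⌉ = 81
Selected hive: 7 + 81×104 = 8431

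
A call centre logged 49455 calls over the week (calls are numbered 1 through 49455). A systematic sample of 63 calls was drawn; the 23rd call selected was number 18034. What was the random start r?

764

k = 49455/63 = 785
r = 18034 − (23−1)×785 = 18034 − 17270 = 764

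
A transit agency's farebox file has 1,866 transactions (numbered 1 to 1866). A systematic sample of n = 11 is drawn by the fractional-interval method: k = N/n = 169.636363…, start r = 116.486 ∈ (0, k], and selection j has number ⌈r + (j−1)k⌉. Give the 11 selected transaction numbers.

j=1: r + 0k = 116.486 → ⌈·⌉ = 117
j=2: r + 1k = 286.122363… → ⌈·⌉ = 287
j=3: r + 2k = 455.758727… → ⌈·⌉ = 456
j=4: r + 3k = 625.395090… → ⌈·⌉ = 626
j=5: r + 4k = 795.031454… → ⌈·⌉ = 796
j=6: r + 5k = 964.667818… → ⌈·⌉ = 965
j=7: r + 6k = 1134.304181… → ⌈·⌉ = 1135
j=8: r + 7k = 1303.940545… → ⌈·⌉ = 1304
j=9: r + 8k = 1473.576909… → ⌈·⌉ = 1474
j=10: r + 9k = 1643.213272… → ⌈·⌉ = 1644
j=11: r + 10k = 1812.849636… → ⌈·⌉ = 1813

117, 287, 456, 626, 796, 965, 1135, 1304, 1474, 1644, 1813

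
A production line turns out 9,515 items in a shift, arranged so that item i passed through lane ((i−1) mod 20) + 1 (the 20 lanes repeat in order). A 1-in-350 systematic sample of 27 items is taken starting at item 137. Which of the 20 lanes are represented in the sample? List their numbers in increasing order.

Consecutive selections differ by k = 350, so their lane numbers differ by 350 mod 20 = 10.
gcd(350, 20) = 10, so the sample visits 20/10 = 2 distinct residues mod 20.
Start 137 is lane 17; the lanes hit are 7, 17.

7, 17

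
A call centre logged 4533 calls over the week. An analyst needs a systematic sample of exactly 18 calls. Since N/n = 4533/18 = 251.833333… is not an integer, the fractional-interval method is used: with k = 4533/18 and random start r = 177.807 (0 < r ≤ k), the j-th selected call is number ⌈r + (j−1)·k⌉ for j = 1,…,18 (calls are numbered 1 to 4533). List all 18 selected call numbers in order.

j=1: r + 0k = 177.807 → ⌈·⌉ = 178
j=2: r + 1k = 429.640333… → ⌈·⌉ = 430
j=3: r + 2k = 681.473666… → ⌈·⌉ = 682
j=4: r + 3k = 933.307 → ⌈·⌉ = 934
j=5: r + 4k = 1185.140333… → ⌈·⌉ = 1186
j=6: r + 5k = 1436.973666… → ⌈·⌉ = 1437
j=7: r + 6k = 1688.807 → ⌈·⌉ = 1689
j=8: r + 7k = 1940.640333… → ⌈·⌉ = 1941
j=9: r + 8k = 2192.473666… → ⌈·⌉ = 2193
j=10: r + 9k = 2444.307 → ⌈·⌉ = 2445
j=11: r + 10k = 2696.140333… → ⌈·⌉ = 2697
j=12: r + 11k = 2947.973666… → ⌈·⌉ = 2948
j=13: r + 12k = 3199.807 → ⌈·⌉ = 3200
j=14: r + 13k = 3451.640333… → ⌈·⌉ = 3452
j=15: r + 14k = 3703.473666… → ⌈·⌉ = 3704
j=16: r + 15k = 3955.307 → ⌈·⌉ = 3956
j=17: r + 16k = 4207.140333… → ⌈·⌉ = 4208
j=18: r + 17k = 4458.973666… → ⌈·⌉ = 4459

178, 430, 682, 934, 1186, 1437, 1689, 1941, 2193, 2445, 2697, 2948, 3200, 3452, 3704, 3956, 4208, 4459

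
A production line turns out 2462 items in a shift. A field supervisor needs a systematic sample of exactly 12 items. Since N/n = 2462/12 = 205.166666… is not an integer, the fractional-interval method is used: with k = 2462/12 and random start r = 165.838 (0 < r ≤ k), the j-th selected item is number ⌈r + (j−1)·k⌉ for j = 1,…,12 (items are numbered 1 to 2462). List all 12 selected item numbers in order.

j=1: r + 0k = 165.838 → ⌈·⌉ = 166
j=2: r + 1k = 371.004666… → ⌈·⌉ = 372
j=3: r + 2k = 576.171333… → ⌈·⌉ = 577
j=4: r + 3k = 781.338 → ⌈·⌉ = 782
j=5: r + 4k = 986.504666… → ⌈·⌉ = 987
j=6: r + 5k = 1191.671333… → ⌈·⌉ = 1192
j=7: r + 6k = 1396.838 → ⌈·⌉ = 1397
j=8: r + 7k = 1602.004666… → ⌈·⌉ = 1603
j=9: r + 8k = 1807.171333… → ⌈·⌉ = 1808
j=10: r + 9k = 2012.338 → ⌈·⌉ = 2013
j=11: r + 10k = 2217.504666… → ⌈·⌉ = 2218
j=12: r + 11k = 2422.671333… → ⌈·⌉ = 2423

166, 372, 577, 782, 987, 1192, 1397, 1603, 1808, 2013, 2218, 2423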